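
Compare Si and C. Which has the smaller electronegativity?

Si

C is in period 2, group 14; Si is in period 3, group 14.
EN rises left→right (higher Z_eff, smaller atoms) and falls top→bottom (larger, more shielded atoms).
All are in group 14, so electronegativity increases up the group.
So Si has the smaller electronegativity (Si < C).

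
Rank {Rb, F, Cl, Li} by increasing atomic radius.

Atomic radius shrinks across a period as nuclear charge pulls the same shell inward, and grows down a group as new shells are added.
These span different periods and groups, so the two trends combine.
Cl > F: Cl sits below F in group 17, so the down-group effect alone puts Cl larger.
Li > Cl: period and group pull opposite ways; the across-period shift dominates (133 vs 99 pm).
Rb > Li: Rb sits below Li in group 1, so the down-group effect alone puts Rb larger.
For reference (pm): Li 133, F 64, Cl 99, Rb 210.
So from smallest to largest: F < Cl < Li < Rb.

F < Cl < Li < Rb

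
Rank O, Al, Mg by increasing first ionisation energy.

O is in period 2, group 16; Mg is in period 3, group 2; Al is in period 3, group 13.
IE₁ increases left→right with effective nuclear charge and decreases top→bottom as the valence shell moves farther out.
Here both period and group differ, so the two effects have to be weighed against each other.
Mg > Al: this pair runs against the simple trend — see the exception note.
O > Mg: relative to Mg, both the across-period and down-group shifts push O's first ionization energy up.
Note the exception: Mg has a higher first ionization energy than Al, contrary to the simple trend — Al's single 3p electron is easier to remove than one from Mg's filled 3s².
Approximate values (kJ/mol): O 1314, Mg 738, Al 578.
So from lowest to highest: Al < Mg < O.

Al < Mg < O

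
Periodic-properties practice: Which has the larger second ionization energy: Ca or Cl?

Consider each +1 ion: Ca⁺ still has 1 valence electron; Cl⁺ still has 6 valence electrons.
All are still removing valence electrons, so compare the +1 ions as you would atoms: IE_2 generally rises across a period (higher Z_eff) and falls down a group (larger shell), subject to the usual subshell exceptions.
Valence configurations: Ca⁺ [Ar]4s¹, Cl⁺ [Ne]3s²3p⁴.
Tabulated IE_2 (kJ/mol): Ca 1145, Cl 2298.
Hence IE_2: Ca < Cl.

Cl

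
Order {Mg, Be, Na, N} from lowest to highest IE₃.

After 2 electrons have been removed, what remains? Mg²⁺ is the bare [Ne] core; Be²⁺ is the bare [He] core; Na²⁺ is already 1 electron into the core; N²⁺ still has 3 valence electrons.
Core electrons are held far more tightly than valence electrons, so Na, Mg and Be top the IE_3 order.
Tabulated IE_3 (kJ/mol): Mg 7733, Be 14849, Na 6910, N 4578.
So the third ionization energies run N < Na < Mg < Be.

N < Na < Mg < Be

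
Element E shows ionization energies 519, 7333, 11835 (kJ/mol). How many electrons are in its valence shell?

Look for the largest jump between consecutive ionization energies: IE2/IE1 ≈ 14.1, far larger than any earlier ratio.
That jump marks the point where a core electron is being removed. So the atom has 1 valence electron.

1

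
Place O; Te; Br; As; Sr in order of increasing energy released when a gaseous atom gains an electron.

Sr, As, O, Te, Br

O is in period 2, group 16; As is in period 4, group 15; Br is in period 4, group 17; Sr is in period 5, group 2; Te is in period 5, group 16.
Adding an electron releases more energy for atoms nearer the top right (short of the noble gases).
These span different periods and groups, so the two trends combine.
As > Sr: relative to Sr, both the across-period and down-group shifts push As's electron affinity up.
O > As: relative to As, both the across-period and down-group shifts push O's electron affinity up.
Te > O: this pair runs against the simple trend — see the exception note.
Br > Te: both effects reinforce here, so Br is clearly the higher of the two.
Note the exception: Te has a higher electron affinity than O, contrary to the simple trend — O's compact 2p subshell gives strong electron–electron repulsion on the added electron.
Approximate values (kJ/mol): O 141, As 78, Br 325, Sr 5, Te 190.
So from lowest to highest: Sr < As < O < Te < Br.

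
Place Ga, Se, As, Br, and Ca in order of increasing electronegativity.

Ca < Ga < As < Se < Br

Atoms toward the upper right of the periodic table pull bonding electrons most strongly.
All lie in period 4, so electronegativity increases left to right.
So from lowest to highest: Ca < Ga < As < Se < Br.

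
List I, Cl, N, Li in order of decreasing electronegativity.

Cl > N > I > Li

Li is in period 2, group 1; N is in period 2, group 15; Cl is in period 3, group 17; I is in period 5, group 17.
Atoms toward the upper right of the periodic table pull bonding electrons most strongly.
Neither a single period nor a single group — weigh both effects.
I > Li: the two effects oppose for this pair; the across-period effect wins (2.66 vs 0.98).
N > I: period and group pull opposite ways; the down-group shift dominates (3.04 vs 2.66).
Cl > N: the two effects oppose for this pair; the across-period effect wins (3.16 vs 3.04).
Approximate values (Pauling): Li 0.98, N 3.04, Cl 3.16, I 2.66.
So from highest to lowest: Cl > N > I > Li.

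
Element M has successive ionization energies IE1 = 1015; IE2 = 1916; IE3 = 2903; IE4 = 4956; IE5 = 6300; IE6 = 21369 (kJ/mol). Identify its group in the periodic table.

Group 15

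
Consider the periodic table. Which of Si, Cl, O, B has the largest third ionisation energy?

After 2 electrons have been removed, what remains? Si²⁺ still has 2 valence electrons; Cl²⁺ still has 5 valence electrons; O²⁺ still has 4 valence electrons; B²⁺ still has 1 valence electron.
All are still removing valence electrons, so compare the +2 ions as you would atoms: IE_3 generally rises across a period (higher Z_eff) and falls down a group (larger shell), subject to the usual subshell exceptions.
Valence configurations: Si²⁺ [Ne]3s², Cl²⁺ [Ne]3s²3p³, O²⁺ [He]2s²2p², B²⁺ [He]2s¹.
The numbers (kJ/mol): Si 3232, Cl 3822, O 5300, B 3660.
Hence IE_3: Si < B < Cl < O.

O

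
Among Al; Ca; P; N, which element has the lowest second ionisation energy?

Ca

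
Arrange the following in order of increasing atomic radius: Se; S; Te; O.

O is in period 2, group 16; S is in period 3, group 16; Se is in period 4, group 16; Te is in period 5, group 16.
Radius decreases left→right (rising Z_eff, same n) and increases top→bottom (higher n).
All are in group 16, so atomic radius increases down the group.
So from smallest to largest: O < S < Se < Te.

O < S < Se < Te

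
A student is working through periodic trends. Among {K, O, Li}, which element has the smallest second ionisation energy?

The second ionization energy removes an electron from the +1 ion. For each element: K⁺ is the bare [Ar] core; O⁺ still has 5 valence electrons; Li⁺ is the bare [He] core.
Usually core removal costs more than valence removal, but here the competition is close: a tightly held n=2 valence electron can cost more to remove than an n=3 core electron, so the actual values have to decide it.
The numbers (kJ/mol): K 3052, O 3388, Li 7298.
Hence IE_2: K < O < Li.

K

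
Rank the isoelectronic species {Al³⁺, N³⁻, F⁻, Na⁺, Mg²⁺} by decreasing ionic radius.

N³⁻, F⁻, Na⁺, Mg²⁺, Al³⁺

All of these have 10 electrons, so size is governed by nuclear charge alone: the more protons, the stronger the pull on the same electron cloud, and the smaller the ion.
Nuclear charges: Al³⁺ (Z=13), Mg²⁺ (Z=12), Na⁺ (Z=11), F⁻ (Z=9), N³⁻ (Z=7).
Largest to smallest: N³⁻ > F⁻ > Na⁺ > Mg²⁺ > Al³⁺.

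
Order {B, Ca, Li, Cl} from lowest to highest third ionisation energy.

B, Cl, Ca, Li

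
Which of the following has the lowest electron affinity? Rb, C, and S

Rb

C is in period 2, group 14; S is in period 3, group 16; Rb is in period 5, group 1.
Atoms with high Z_eff and room in the valence shell (especially the halogens) have the most exothermic electron affinities.
These span different periods and groups, so the two trends combine.
C > Rb: both effects reinforce here, so C is clearly the higher of the two.
S > C: the two effects oppose for this pair; the across-period effect wins (200 vs 122 kJ/mol).
For reference (kJ/mol): C 122, S 200, Rb 47.
The lowest electron affinity among these belongs to Rb.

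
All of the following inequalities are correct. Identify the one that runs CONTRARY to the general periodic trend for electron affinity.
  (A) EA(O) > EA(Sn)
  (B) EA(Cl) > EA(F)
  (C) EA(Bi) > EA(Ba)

(B)

The general trend: electron affinity increases across a period and decreases down a group.
(A) O (period 2, group 16) vs Sn (period 5, group 14): the stated order agrees with the simple trend.
(B) Cl (period 3, group 17) vs F (period 2, group 17): the stated order contradicts the simple trend.
(C) Bi (period 6, group 15) vs Ba (period 6, group 2): the stated order agrees with the simple trend.
The exception is (B): F's small 2p subshell makes the incoming electron feel strong e⁻–e⁻ repulsion, so Cl actually releases more energy on gaining an electron.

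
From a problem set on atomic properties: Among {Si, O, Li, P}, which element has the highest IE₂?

Li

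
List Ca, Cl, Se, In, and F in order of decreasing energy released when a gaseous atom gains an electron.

F is in period 2, group 17; Cl is in period 3, group 17; Ca is in period 4, group 2; Se is in period 4, group 16; In is in period 5, group 13.
Atoms with high Z_eff and room in the valence shell (especially the halogens) have the most exothermic electron affinities.
Neither a single period nor a single group — weigh both effects.
In > Ca: the two effects oppose for this pair; the across-period effect wins (29 vs 2 kJ/mol).
Se > In: relative to In, both the across-period and down-group shifts push Se's electron affinity up.
F > Se: relative to Se, both the across-period and down-group shifts push F's electron affinity up.
Cl > F: this pair runs against the simple trend — see the exception note.
Note the exception: Cl has a higher electron affinity than F, contrary to the simple trend — F's small 2p subshell makes the incoming electron feel strong e⁻–e⁻ repulsion, so Cl actually releases more energy on gaining an electron.
For reference (kJ/mol): F 328, Cl 349, Ca 2, Se 195, In 29.
So from highest to lowest: Cl > F > Se > In > Ca.

Cl > F > Se > In > Ca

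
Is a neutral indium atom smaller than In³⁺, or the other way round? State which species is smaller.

Forming In³⁺ removes 3 electrons from In. Fewer electrons for the same nuclear charge means less shielding and a higher Z_eff on the remaining electrons, and for main-group metals the entire outer shell is lost.
A cation is smaller than its parent atom: In³⁺ < In.

In³⁺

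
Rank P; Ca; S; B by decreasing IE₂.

B, S, P, Ca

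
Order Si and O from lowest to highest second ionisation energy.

Si < O

Consider each +1 ion: Si⁺ still has 3 valence electrons; O⁺ still has 5 valence electrons.
All are still removing valence electrons, so compare the +1 ions as you would atoms: IE_2 generally rises across a period (higher Z_eff) and falls down a group (larger shell), subject to the usual subshell exceptions.
Valence configurations: Si⁺ [Ne]3s²3p¹, O⁺ [He]2s²2p³.
The numbers (kJ/mol): Si 1577, O 3388.
So the second ionization energies run Si < O.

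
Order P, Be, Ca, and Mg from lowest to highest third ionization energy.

IE_3 is the cost of taking one more electron from the +2 cation: P²⁺ still has 3 valence electrons; Be²⁺ is the bare [He] core; Ca²⁺ is the bare [Ar] core; Mg²⁺ is the bare [Ne] core.
Core electrons are held far more tightly than valence electrons, so Ca, Mg and Be top the IE_3 order.
Tabulated IE_3 (kJ/mol): P 2914, Be 14849, Ca 4912, Mg 7733.
Overall IE_3 order: P < Ca < Mg < Be.

P < Ca < Mg < Be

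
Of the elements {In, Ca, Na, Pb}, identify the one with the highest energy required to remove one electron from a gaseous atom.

Pb

Na is in period 3, group 1; Ca is in period 4, group 2; In is in period 5, group 13; Pb is in period 6, group 14.
Removing the outermost electron gets harder across a period and easier down a group.
A diagonal step moves right (one effect) and down (the opposite effect) at once.
In > Na: the two effects oppose for this pair; the across-period effect wins (558 vs 496 kJ/mol).
Ca > In: period and group pull opposite ways; the down-group shift dominates (590 vs 558 kJ/mol).
Pb > Ca: period and group pull opposite ways; the across-period shift dominates (716 vs 590 kJ/mol).
Tabulated first ionization energy (kJ/mol): Na 496, Ca 590, In 558, Pb 716.
The highest energy required to remove one electron from a gaseous atom among these belongs to Pb.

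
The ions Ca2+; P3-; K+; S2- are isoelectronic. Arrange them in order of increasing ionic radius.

Ca2+ < K+ < S2- < P3-

All of these have 18 electrons, so size is governed by nuclear charge alone: the more protons, the stronger the pull on the same electron cloud, and the smaller the ion.
Nuclear charges: Ca2+ (Z=20), K+ (Z=19), S2- (Z=16), P3- (Z=15).
Smallest to largest: Ca2+ < K+ < S2- < P3-.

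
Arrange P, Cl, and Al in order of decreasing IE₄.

Al > Cl > P

The fourth ionization energy removes an electron from the +3 ion. For each element: P³⁺ still has 2 valence electrons; Cl³⁺ still has 4 valence electrons; Al³⁺ is the bare [Ne] core.
Core electrons are held far more tightly than valence electrons, so Al tops the IE_4 order.
Valence configurations: P³⁺ [Ne]3s², Cl³⁺ [Ne]3s²3p².
The numbers (kJ/mol): P 4964, Cl 5159, Al 11577.
Hence IE_4: P < Cl < Al.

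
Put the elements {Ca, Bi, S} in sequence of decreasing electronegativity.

S is in period 3, group 16; Ca is in period 4, group 2; Bi is in period 6, group 15.
EN rises left→right (higher Z_eff, smaller atoms) and falls top→bottom (larger, more shielded atoms).
These span different periods and groups, so the two trends combine.
Bi > Ca: period and group pull opposite ways; the across-period shift dominates (2.02 vs 1.00).
S > Bi: both effects reinforce here, so S is clearly the higher of the two.
Approximate values (Pauling): S 2.58, Ca 1.00, Bi 2.02.
So from highest to lowest: S > Bi > Ca.

S > Bi > Ca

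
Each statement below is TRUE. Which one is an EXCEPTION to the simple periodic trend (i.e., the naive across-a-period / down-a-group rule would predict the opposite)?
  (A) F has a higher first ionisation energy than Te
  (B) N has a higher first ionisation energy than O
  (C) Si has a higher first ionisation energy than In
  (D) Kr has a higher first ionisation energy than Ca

(B)

The general trend: first ionisation energy increases across a period and decreases down a group.
(A) F (period 2, group 17) vs Te (period 5, group 16): the stated order agrees with the simple trend.
(B) N (period 2, group 15) vs O (period 2, group 16): the stated order contradicts the simple trend.
(C) Si (period 3, group 14) vs In (period 5, group 13): the stated order agrees with the simple trend.
(D) Kr (period 4, group 18) vs Ca (period 4, group 2): the stated order agrees with the simple trend.
The exception is (B): pairing an electron in O's 2p⁴ costs repulsion energy, so O ionizes more easily than half-filled N (2p³).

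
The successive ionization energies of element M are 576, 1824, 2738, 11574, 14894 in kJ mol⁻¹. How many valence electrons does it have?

Look for the largest jump between consecutive ionization energies: IE4/IE3 ≈ 4.2, far larger than any earlier ratio.
That jump marks the point where a core electron is being removed. So the atom has 3 valence electrons.

3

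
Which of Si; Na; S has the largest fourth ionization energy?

IE_4 is the cost of taking one more electron from the +3 cation: Si³⁺ still has 1 valence electron; Na³⁺ is already 2 electrons into the core; S³⁺ still has 3 valence electrons.
Pulling an electron out of a noble-gas core costs far more than removing a remaining valence electron, so Na sits at the high end of IE_4.
Valence configurations: Si³⁺ [Ne]3s¹, S³⁺ [Ne]3s²3p¹.
Approximate IE_4 values (kJ/mol): Si 4356, Na 9543, S 4556.
Hence IE_4: Si < S < Na.

Na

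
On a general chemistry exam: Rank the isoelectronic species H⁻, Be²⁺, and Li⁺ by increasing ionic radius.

Be²⁺ < Li⁺ < H⁻

All of these have 2 electrons, so size is governed by nuclear charge alone: the more protons, the stronger the pull on the same electron cloud, and the smaller the ion.
Nuclear charges: Be²⁺ (Z=4), Li⁺ (Z=3), H⁻ (Z=1).
Smallest to largest: Be²⁺ < Li⁺ < H⁻.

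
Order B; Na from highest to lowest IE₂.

Na, B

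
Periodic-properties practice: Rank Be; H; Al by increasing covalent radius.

H is in period 1, group 1; Be is in period 2, group 2; Al is in period 3, group 13.
Across a period the added protons contract the valence shell; down a group each new principal shell makes the atom larger.
A diagonal step moves right (one effect) and down (the opposite effect) at once.
Be > H: the two effects oppose for this pair; the down-group effect wins (102 vs 32 pm).
Al > Be: period and group pull opposite ways; the down-group shift dominates (126 vs 102 pm).
For reference (pm): H 32, Be 102, Al 126.
So from smallest to largest: H < Be < Al.

H < Be < Al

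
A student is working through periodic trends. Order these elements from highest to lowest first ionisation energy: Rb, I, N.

N > I > Rb

Removing the outermost electron gets harder across a period and easier down a group.
Neither a single period nor a single group — weigh both effects.
I > Rb: both are in period 5; the period trend gives I the larger value.
N > I: the two effects oppose for this pair; the down-group effect wins (1402 vs 1008 kJ/mol).
For reference (kJ/mol): N 1402, Rb 403, I 1008.
So from highest to lowest: N > I > Rb.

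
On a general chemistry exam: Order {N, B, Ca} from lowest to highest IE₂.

Ca < B < N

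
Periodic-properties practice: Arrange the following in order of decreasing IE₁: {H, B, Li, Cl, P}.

H > Cl > P > B > Li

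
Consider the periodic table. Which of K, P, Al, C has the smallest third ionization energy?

After 2 electrons have been removed, what remains? K²⁺ is already 1 electron into the core; P²⁺ still has 3 valence electrons; Al²⁺ still has 1 valence electron; C²⁺ still has 2 valence electrons.
Usually core removal costs more than valence removal, but here the competition is close: a tightly held n=2 valence electron can cost more to remove than an n=3 core electron, so the actual values have to decide it.
Valence configurations: P²⁺ [Ne]3s²3p¹, Al²⁺ [Ne]3s¹, C²⁺ [He]2s².
Tabulated IE_3 (kJ/mol): K 4420, P 2914, Al 2745, C 4620.
So the third ionization energies run Al < P < K < C.

Al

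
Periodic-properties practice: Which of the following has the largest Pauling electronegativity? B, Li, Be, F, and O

Li is in period 2, group 1; Be is in period 2, group 2; B is in period 2, group 13; O is in period 2, group 16; F is in period 2, group 17.
Atoms toward the upper right of the periodic table pull bonding electrons most strongly.
All lie in period 2, so electronegativity increases left to right.
The largest Pauling electronegativity among these belongs to F.

F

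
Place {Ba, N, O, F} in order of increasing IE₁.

Ba < O < N < F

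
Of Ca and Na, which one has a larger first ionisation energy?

Removing the outermost electron gets harder across a period and easier down a group.
A diagonal step moves right (one effect) and down (the opposite effect) at once.
Ca > Na: the two effects oppose for this pair; the across-period effect wins (590 vs 496 kJ/mol).
Approximate values (kJ/mol): Na 496, Ca 590.
So Ca has the larger first ionisation energy (Ca > Na).

Ca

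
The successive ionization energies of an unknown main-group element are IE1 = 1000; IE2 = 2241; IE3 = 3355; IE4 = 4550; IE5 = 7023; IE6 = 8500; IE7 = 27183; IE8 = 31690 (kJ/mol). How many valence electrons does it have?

Look for the largest jump between consecutive ionization energies: IE7/IE6 ≈ 3.2, far larger than any earlier ratio.
That jump marks the point where a core electron is being removed. So the atom has 6 valence electrons.

6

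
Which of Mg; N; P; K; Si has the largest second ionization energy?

The second ionization energy removes an electron from the +1 ion. For each element: Mg⁺ still has 1 valence electron; N⁺ still has 4 valence electrons; P⁺ still has 4 valence electrons; K⁺ is the bare [Ar] core; Si⁺ still has 3 valence electrons.
Core electrons are held far more tightly than valence electrons, so K tops the IE_2 order.
Valence configurations: Mg⁺ [Ne]3s¹, N⁺ [He]2s²2p², P⁺ [Ne]3s²3p², Si⁺ [Ne]3s²3p¹.
Tabulated IE_2 (kJ/mol): Mg 1451, N 2856, P 1907, K 3052, Si 1577.
So the second ionization energies run Mg < Si < P < N < K.

K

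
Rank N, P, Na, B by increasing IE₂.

P < B < N < Na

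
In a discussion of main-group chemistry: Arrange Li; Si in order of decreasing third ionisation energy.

Li > Si

The third ionization energy removes an electron from the +2 ion. For each element: Li²⁺ is already 1 electron into the core; Si²⁺ still has 2 valence electrons.
Core electrons are held far more tightly than valence electrons, so Li tops the IE_3 order.
The numbers (kJ/mol): Li 11815, Si 3232.
Putting it together, IE_3: Si < Li.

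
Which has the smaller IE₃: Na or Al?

Consider each +2 ion: Na²⁺ is already 1 electron into the core; Al²⁺ still has 1 valence electron.
Pulling an electron out of a noble-gas core costs far more than removing a remaining valence electron, so Na sits at the high end of IE_3.
The numbers (kJ/mol): Na 6910, Al 2745.
Overall IE_3 order: Al < Na.

Al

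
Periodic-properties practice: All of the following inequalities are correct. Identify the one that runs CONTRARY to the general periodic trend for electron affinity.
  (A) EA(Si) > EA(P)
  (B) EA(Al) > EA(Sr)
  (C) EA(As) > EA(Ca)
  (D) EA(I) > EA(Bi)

(A)

The general trend: electron affinity increases across a period and decreases down a group.
(A) Si (period 3, group 14) vs P (period 3, group 15): the stated order contradicts the simple trend.
(B) Al (period 3, group 13) vs Sr (period 5, group 2): the stated order agrees with the simple trend.
(C) As (period 4, group 15) vs Ca (period 4, group 2): the stated order agrees with the simple trend.
(D) I (period 5, group 17) vs Bi (period 6, group 15): the stated order agrees with the simple trend.
The exception is (A): adding an electron to P's half-filled 3p³ is unfavourable, so Si (3p²) has the more exothermic EA.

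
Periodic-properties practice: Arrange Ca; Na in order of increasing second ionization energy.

Ca < Na

IE_2 is the cost of taking one more electron from the +1 cation: Ca⁺ still has 1 valence electron; Na⁺ is the bare [Ne] core.
Breaking into a closed-shell core is much more expensive than removing a leftover valence electron — Na has the largest IE_2 here.
The numbers (kJ/mol): Ca 1145, Na 4562.
So the second ionization energies run Ca < Na.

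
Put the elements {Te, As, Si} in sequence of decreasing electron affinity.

Atoms with high Z_eff and room in the valence shell (especially the halogens) have the most exothermic electron affinities.
A diagonal step moves right (one effect) and down (the opposite effect) at once.
Si > As: the two effects oppose for this pair; the down-group effect wins (134 vs 78 kJ/mol).
Te > Si: period and group pull opposite ways; the across-period shift dominates (190 vs 134 kJ/mol).
Tabulated electron affinity (kJ/mol): Si 134, As 78, Te 190.
So from highest to lowest: Te > Si > As.

Te > Si > As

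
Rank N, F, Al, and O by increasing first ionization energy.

N is in period 2, group 15; O is in period 2, group 16; F is in period 2, group 17; Al is in period 3, group 13.
IE₁ increases left→right with effective nuclear charge and decreases top→bottom as the valence shell moves farther out.
These span different periods and groups, so the two trends combine.
O > Al: both effects reinforce here, so O is clearly the higher of the two.
N > O: this pair runs against the simple trend — see the exception note.
F > N: F lies to the right of N in period 2, so the across-period effect alone puts F higher.
Note the exception: N has a higher first ionization energy than O, contrary to the simple trend — pairing an electron in O's 2p⁴ costs repulsion energy, so O ionizes more easily than half-filled N (2p³).
For reference (kJ/mol): N 1402, O 1314, F 1681, Al 578.
So from lowest to highest: Al < O < N < F.

Al < O < N < F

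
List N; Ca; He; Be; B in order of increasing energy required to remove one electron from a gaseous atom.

Ca < B < Be < N < He

He is in period 1, group 18; Be is in period 2, group 2; B is in period 2, group 13; N is in period 2, group 15; Ca is in period 4, group 2.
Removing the outermost electron gets harder across a period and easier down a group.
These span different periods and groups, so the two trends combine.
B > Ca: both effects reinforce here, so B is clearly the higher of the two.
Be > B: this pair runs against the simple trend — see the exception note.
N > Be: N lies to the right of Be in period 2, so the across-period effect alone puts N higher.
He > N: both effects reinforce here, so He is clearly the higher of the two.
Note the exception: Be has a higher first ionization energy than B, contrary to the simple trend — removing B's lone 2p electron is easier than breaking Be's filled 2s².
For reference (kJ/mol): He 2372, Be 900, B 801, N 1402, Ca 590.
So from lowest to highest: Ca < B < Be < N < He.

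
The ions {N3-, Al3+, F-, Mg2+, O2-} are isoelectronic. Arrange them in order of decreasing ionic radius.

N3-, O2-, F-, Mg2+, Al3+

All of these have 10 electrons, so size is governed by nuclear charge alone: the more protons, the stronger the pull on the same electron cloud, and the smaller the ion.
Nuclear charges: Al3+ (Z=13), Mg2+ (Z=12), F- (Z=9), O2- (Z=8), N3- (Z=7).
Largest to smallest: N3- > O2- > F- > Mg2+ > Al3+.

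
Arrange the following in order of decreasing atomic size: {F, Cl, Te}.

Te, Cl, F

F is in period 2, group 17; Cl is in period 3, group 17; Te is in period 5, group 16.
Atomic radius shrinks across a period as nuclear charge pulls the same shell inward, and grows down a group as new shells are added.
Neither a single period nor a single group — weigh both effects.
Cl > F: Cl sits below F in group 17, so the down-group effect alone puts Cl larger.
Te > Cl: both effects reinforce here, so Te is clearly the larger of the two.
Approximate values (pm): F 64, Cl 99, Te 136.
So from largest to smallest: Te > Cl > F.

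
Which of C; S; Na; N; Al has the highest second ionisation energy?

Na

Consider each +1 ion: C⁺ still has 3 valence electrons; S⁺ still has 5 valence electrons; Na⁺ is the bare [Ne] core; N⁺ still has 4 valence electrons; Al⁺ still has 2 valence electrons.
Core electrons are held far more tightly than valence electrons, so Na tops the IE_2 order.
Valence configurations: C⁺ [He]2s²2p¹, S⁺ [Ne]3s²3p³, N⁺ [He]2s²2p², Al⁺ [Ne]3s².
The numbers (kJ/mol): C 2353, S 2252, Na 4562, N 2856, Al 1817.
Overall IE_2 order: Al < S < C < N < Na.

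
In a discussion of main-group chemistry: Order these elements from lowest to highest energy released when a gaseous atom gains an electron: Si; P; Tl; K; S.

Tl < K < P < Si < S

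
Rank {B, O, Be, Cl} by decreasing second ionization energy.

O, B, Cl, Be

Consider each +1 ion: B⁺ still has 2 valence electrons; O⁺ still has 5 valence electrons; Be⁺ still has 1 valence electron; Cl⁺ still has 6 valence electrons.
All are still removing valence electrons, so compare the +1 ions as you would atoms: IE_2 generally rises across a period (higher Z_eff) and falls down a group (larger shell), subject to the usual subshell exceptions.
Valence configurations: B⁺ [He]2s², O⁺ [He]2s²2p³, Be⁺ [He]2s¹, Cl⁺ [Ne]3s²3p⁴.
The numbers (kJ/mol): B 2427, O 3388, Be 1757, Cl 2298.
So the second ionization energies run Be < Cl < B < O.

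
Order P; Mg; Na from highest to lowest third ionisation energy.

Mg > Na > P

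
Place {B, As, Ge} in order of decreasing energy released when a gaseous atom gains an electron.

B is in period 2, group 13; Ge is in period 4, group 14; As is in period 4, group 15.
EA tends to increase across a period and decrease down a group, though the pattern is less regular than for IE or radius.
Neither a single period nor a single group — weigh both effects.
As > B: period and group pull opposite ways; the across-period shift dominates (78 vs 27 kJ/mol).
Ge > As: this pair runs against the simple trend — see the exception note.
Note the exception: Ge has a higher electron affinity than As, contrary to the simple trend — adding an electron to As's half-filled 4p³ is unfavourable, so Ge (4p²) has the more exothermic EA.
Approximate values (kJ/mol): B 27, Ge 119, As 78.
So from highest to lowest: Ge > As > B.

Ge > As > B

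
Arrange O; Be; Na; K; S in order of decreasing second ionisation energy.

Na, O, K, S, Be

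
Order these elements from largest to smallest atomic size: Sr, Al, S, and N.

Sr > Al > S > N

Moving right in a period, electrons are added to the same shell under a stronger nuclear pull, so atoms get smaller; moving down, a new shell is opened and atoms get larger.
Here both period and group differ, so the two effects have to be weighed against each other.
S > N: period and group pull opposite ways; the down-group shift dominates (103 vs 71 pm).
Al > S: both are in period 3; the period trend gives Al the larger value.
Sr > Al: relative to Al, both the across-period and down-group shifts push Sr's atomic radius up.
For reference (pm): N 71, Al 126, S 103, Sr 185.
So from largest to smallest: Sr > Al > S > N.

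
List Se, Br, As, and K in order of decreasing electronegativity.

Br, Se, As, K

K is in period 4, group 1; As is in period 4, group 15; Se is in period 4, group 16; Br is in period 4, group 17.
Atoms toward the upper right of the periodic table pull bonding electrons most strongly.
All lie in period 4, so electronegativity increases left to right.
So from highest to lowest: Br > Se > As > K.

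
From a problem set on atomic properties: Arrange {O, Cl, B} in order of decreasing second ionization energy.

IE_2 is the cost of taking one more electron from the +1 cation: O⁺ still has 5 valence electrons; Cl⁺ still has 6 valence electrons; B⁺ still has 2 valence electrons.
All are still removing valence electrons, so compare the +1 ions as you would atoms: IE_2 generally rises across a period (higher Z_eff) and falls down a group (larger shell), subject to the usual subshell exceptions.
Valence configurations: O⁺ [He]2s²2p³, Cl⁺ [Ne]3s²3p⁴, B⁺ [He]2s².
Approximate IE_2 values (kJ/mol): O 3388, Cl 2298, B 2427.
Overall IE_2 order: Cl < B < O.

O > B > Cl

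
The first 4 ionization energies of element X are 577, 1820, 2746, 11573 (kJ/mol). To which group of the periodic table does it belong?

Look for the largest jump between consecutive ionization energies: IE4/IE3 ≈ 4.2, far larger than any earlier ratio.
That jump marks the point where a core electron is being removed. So the atom has 3 valence electrons.
A main-group element with 3 valence electrons is in group 13.

Group 13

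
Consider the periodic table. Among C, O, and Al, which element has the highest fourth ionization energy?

Al

The fourth ionization energy removes an electron from the +3 ion. For each element: C³⁺ still has 1 valence electron; O³⁺ still has 3 valence electrons; Al³⁺ is the bare [Ne] core.
Core electrons are held far more tightly than valence electrons, so Al tops the IE_4 order.
Valence configurations: C³⁺ [He]2s¹, O³⁺ [He]2s²2p¹.
Tabulated IE_4 (kJ/mol): C 6223, O 7469, Al 11577.
Putting it together, IE_4: C < O < Al.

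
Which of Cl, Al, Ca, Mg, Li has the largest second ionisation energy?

Li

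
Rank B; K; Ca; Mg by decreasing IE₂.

K, B, Mg, Ca

The second ionization energy removes an electron from the +1 ion. For each element: B⁺ still has 2 valence electrons; K⁺ is the bare [Ar] core; Ca⁺ still has 1 valence electron; Mg⁺ still has 1 valence electron.
Core electrons are held far more tightly than valence electrons, so K tops the IE_2 order.
Valence configurations: B⁺ [He]2s², Ca⁺ [Ar]4s¹, Mg⁺ [Ne]3s¹.
Approximate IE_2 values (kJ/mol): B 2427, K 3052, Ca 1145, Mg 1451.
Hence IE_2: Ca < Mg < B < K.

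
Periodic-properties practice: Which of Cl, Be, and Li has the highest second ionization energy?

Consider each +1 ion: Cl⁺ still has 6 valence electrons; Be⁺ still has 1 valence electron; Li⁺ is the bare [He] core.
Breaking into a closed-shell core is much more expensive than removing a leftover valence electron — Li has the largest IE_2 here.
Valence configurations: Cl⁺ [Ne]3s²3p⁴, Be⁺ [He]2s¹.
Approximate IE_2 values (kJ/mol): Cl 2298, Be 1757, Li 7298.
Hence IE_2: Be < Cl < Li.

Li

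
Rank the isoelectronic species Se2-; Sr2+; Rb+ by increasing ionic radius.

All of these have 36 electrons, so size is governed by nuclear charge alone: the more protons, the stronger the pull on the same electron cloud, and the smaller the ion.
Nuclear charges: Sr2+ (Z=38), Rb+ (Z=37), Se2- (Z=34).
Smallest to largest: Sr2+ < Rb+ < Se2-.

Sr2+ < Rb+ < Se2-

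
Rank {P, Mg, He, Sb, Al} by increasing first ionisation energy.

He is in period 1, group 18; Mg is in period 3, group 2; Al is in period 3, group 13; P is in period 3, group 15; Sb is in period 5, group 15.
IE₁ increases left→right with effective nuclear charge and decreases top→bottom as the valence shell moves farther out.
These span different periods and groups, so the two trends combine.
Mg > Al: this pair runs against the simple trend — see the exception note.
Sb > Mg: the two effects oppose for this pair; the across-period effect wins (831 vs 738 kJ/mol).
P > Sb: they share group 15; the group trend gives P the larger value.
He > P: relative to P, both the across-period and down-group shifts push He's first ionization energy up.
Note the exception: Mg has a higher first ionization energy than Al, contrary to the simple trend — Al's single 3p electron is easier to remove than one from Mg's filled 3s².
Approximate values (kJ/mol): He 2372, Mg 738, Al 578, P 1012, Sb 831.
So from lowest to highest: Al < Mg < Sb < P < He.

Al, Mg, Sb, P, He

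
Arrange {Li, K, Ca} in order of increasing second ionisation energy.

Ca, K, Li

Consider each +1 ion: Li⁺ is the bare [He] core; K⁺ is the bare [Ar] core; Ca⁺ still has 1 valence electron.
Pulling an electron out of a noble-gas core costs far more than removing a remaining valence electron, so K and Li sit at the high end of IE_2.
Approximate IE_2 values (kJ/mol): Li 7298, K 3052, Ca 1145.
Overall IE_2 order: Ca < K < Li.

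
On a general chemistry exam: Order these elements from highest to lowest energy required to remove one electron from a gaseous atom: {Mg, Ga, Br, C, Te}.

C is in period 2, group 14; Mg is in period 3, group 2; Ga is in period 4, group 13; Br is in period 4, group 17; Te is in period 5, group 16.
Across a period the outer electron is held more tightly (higher IE₁); down a group it sits in a higher shell, more shielded, and comes off more easily.
Neither a single period nor a single group — weigh both effects.
Mg > Ga: the two effects oppose for this pair; the down-group effect wins (738 vs 579 kJ/mol).
Te > Mg: the two effects oppose for this pair; the across-period effect wins (869 vs 738 kJ/mol).
C > Te: the two effects oppose for this pair; the down-group effect wins (1086 vs 869 kJ/mol).
Br > C: the two effects oppose for this pair; the across-period effect wins (1140 vs 1086 kJ/mol).
Tabulated first ionization energy (kJ/mol): C 1086, Mg 738, Ga 579, Br 1140, Te 869.
So from highest to lowest: Br > C > Te > Mg > Ga.

Br > C > Te > Mg > Ga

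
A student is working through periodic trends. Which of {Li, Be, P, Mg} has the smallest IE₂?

Consider each +1 ion: Li⁺ is the bare [He] core; Be⁺ still has 1 valence electron; P⁺ still has 4 valence electrons; Mg⁺ still has 1 valence electron.
Pulling an electron out of a noble-gas core costs far more than removing a remaining valence electron, so Li sits at the high end of IE_2.
Valence configurations: Be⁺ [He]2s¹, P⁺ [Ne]3s²3p², Mg⁺ [Ne]3s¹.
Tabulated IE_2 (kJ/mol): Li 7298, Be 1757, P 1907, Mg 1451.
Overall IE_2 order: Mg < Be < P < Li.

Mg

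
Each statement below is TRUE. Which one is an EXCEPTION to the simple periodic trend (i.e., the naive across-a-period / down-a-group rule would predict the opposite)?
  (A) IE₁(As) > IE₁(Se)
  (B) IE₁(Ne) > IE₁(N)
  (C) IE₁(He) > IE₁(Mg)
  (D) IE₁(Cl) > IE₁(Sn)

The general trend: first ionization energy increases across a period and decreases down a group.
(A) As (period 4, group 15) vs Se (period 4, group 16): the stated order contradicts the simple trend.
(B) Ne (period 2, group 18) vs N (period 2, group 15): the stated order agrees with the simple trend.
(C) He (period 1, group 18) vs Mg (period 3, group 2): the stated order agrees with the simple trend.
(D) Cl (period 3, group 17) vs Sn (period 5, group 14): the stated order agrees with the simple trend.
The exception is (A): Se (4p⁴) ionizes more easily than half-filled As (4p³).

(A)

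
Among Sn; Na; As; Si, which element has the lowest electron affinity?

Na is in period 3, group 1; Si is in period 3, group 14; As is in period 4, group 15; Sn is in period 5, group 14.
EA tends to increase across a period and decrease down a group, though the pattern is less regular than for IE or radius.
These span different periods and groups, so the two trends combine.
As > Na: the two effects oppose for this pair; the across-period effect wins (78 vs 53 kJ/mol).
Sn > As: this pair runs against the simple trend — see the exception note.
Si > Sn: they share group 14; the group trend gives Si the larger value.
Note the exception: Sn has a higher electron affinity than As, contrary to the simple trend — adding an electron to As's half-filled np³ subshell costs electron-pairing energy.
Approximate values (kJ/mol): Na 53, Si 134, As 78, Sn 107.
The lowest electron affinity among these belongs to Na.

Na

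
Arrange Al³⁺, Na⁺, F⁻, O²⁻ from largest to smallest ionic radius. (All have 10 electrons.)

O²⁻ > F⁻ > Na⁺ > Al³⁺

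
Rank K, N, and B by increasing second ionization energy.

B, N, K

The second ionization energy removes an electron from the +1 ion. For each element: K⁺ is the bare [Ar] core; N⁺ still has 4 valence electrons; B⁺ still has 2 valence electrons.
Core electrons are held far more tightly than valence electrons, so K tops the IE_2 order.
Valence configurations: N⁺ [He]2s²2p², B⁺ [He]2s².
The numbers (kJ/mol): K 3052, N 2856, B 2427.
Overall IE_2 order: B < N < K.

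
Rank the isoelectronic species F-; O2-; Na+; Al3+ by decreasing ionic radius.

All of these have 10 electrons, so size is governed by nuclear charge alone: the more protons, the stronger the pull on the same electron cloud, and the smaller the ion.
Nuclear charges: Al3+ (Z=13), Na+ (Z=11), F- (Z=9), O2- (Z=8).
Largest to smallest: O2- > F- > Na+ > Al3+.

O2-, F-, Na+, Al3+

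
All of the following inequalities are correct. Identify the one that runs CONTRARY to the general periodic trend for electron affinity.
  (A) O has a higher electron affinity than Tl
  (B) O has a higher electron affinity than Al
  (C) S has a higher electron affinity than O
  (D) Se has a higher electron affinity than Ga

(C)

The general trend: electron affinity increases across a period and decreases down a group.
(A) O (period 2, group 16) vs Tl (period 6, group 13): the stated order agrees with the simple trend.
(B) O (period 2, group 16) vs Al (period 3, group 13): the stated order agrees with the simple trend.
(C) S (period 3, group 16) vs O (period 2, group 16): the stated order contradicts the simple trend.
(D) Se (period 4, group 16) vs Ga (period 4, group 13): the stated order agrees with the simple trend.
The exception is (C): the compact 2p subshell of O repels the added electron more than S's larger 3p does.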